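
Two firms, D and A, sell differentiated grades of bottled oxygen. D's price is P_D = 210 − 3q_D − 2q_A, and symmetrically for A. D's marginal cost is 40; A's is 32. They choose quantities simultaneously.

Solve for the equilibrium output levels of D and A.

20.75, 22.75

Firm D's profit: π = q_D(210 − 3q_D − 2q_A) − 40q_D.
∂π/∂q_D = 170 − 6q_D − 2q_A = 0 ⇒ q_D = 85/3 − (1/3)q_A.
Similarly q_A = 89/3 − (1/3)q_D.
Solving the two reaction functions simultaneously: (1 − (−1/3)(−1/3))q_D = 85/3 − (1/3)·(89/3), so (8/9)q_D = 166/9 and q_D = 20.75.
Then q_A = 89/3 − (1/3)·20.75 = 22.75.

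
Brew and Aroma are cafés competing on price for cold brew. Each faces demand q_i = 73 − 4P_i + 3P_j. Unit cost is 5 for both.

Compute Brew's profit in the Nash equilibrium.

739.84

Brew's profit: π = (P_{Brew} − 5)(73 − 4P_{Brew} + 3P_{Aroma}).
∂π/∂P_{Brew} = 93 − 8P_{Brew} + 3P_{Aroma} = 0 ⇒ P_{Brew} = 11.625 + 0.375P_{Aroma}.
The game is symmetric, so in equilibrium P_{Aroma} = P_{Brew}: the reaction function gives 0.625P_{Brew} = 11.625, hence P_{Brew} = 18.6.
q_{Brew} = 73 − 4·18.6 + 3·18.6 = 54.4.
Profit = (18.6 − 5)·54.4 = 739.84.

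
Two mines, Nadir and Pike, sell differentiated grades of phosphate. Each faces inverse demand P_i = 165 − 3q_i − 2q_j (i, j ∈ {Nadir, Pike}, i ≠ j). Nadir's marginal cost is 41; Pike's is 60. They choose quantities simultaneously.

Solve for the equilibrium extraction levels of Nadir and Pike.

Mine Nadir's profit: π = q_{Nadir}(165 − 3q_{Nadir} − 2q_{Pike}) − 41q_{Nadir}.
∂π/∂q_{Nadir} = 124 − 6q_{Nadir} − 2q_{Pike} = 0 ⇒ q_{Nadir} = 62/3 − (1/3)q_{Pike}.
Similarly q_{Pike} = 17.5 − (1/3)q_{Nadir}.
Substituting the second reaction function into the first: q_{Nadir} = 62/3 − (1/3)(17.5 − (1/3)q_{Nadir}), which gives (8/9)q_{Nadir} = 89/6 ⇒ q_{Nadir} = 16.6875.
Then q_{Pike} = 17.5 − (1/3)·16.6875 = 11.9375.

16.6875, 11.9375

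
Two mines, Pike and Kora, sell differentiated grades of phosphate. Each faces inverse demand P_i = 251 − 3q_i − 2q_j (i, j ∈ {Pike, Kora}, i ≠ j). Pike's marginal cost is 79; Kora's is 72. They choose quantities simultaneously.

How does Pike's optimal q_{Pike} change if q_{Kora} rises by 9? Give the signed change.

Mine Pike's profit: π = q_{Pike}(251 − 3q_{Pike} − 2q_{Kora}) − 79q_{Pike}.
∂π/∂q_{Pike} = 172 − 6q_{Pike} − 2q_{Kora} = 0 ⇒ q_{Pike} = 86/3 − (1/3)q_{Kora}.
The reaction-function slope is −1/3, so a 9-unit rise in q_{Kora} moves q_{Pike} by −1/3 × 9 = −3. Pike's best response falls — the actions are strategic substitutes.

-3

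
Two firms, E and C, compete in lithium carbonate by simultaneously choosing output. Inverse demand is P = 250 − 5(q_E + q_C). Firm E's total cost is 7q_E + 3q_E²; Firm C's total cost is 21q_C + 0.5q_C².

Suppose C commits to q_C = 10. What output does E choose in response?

Firm E's profit: π = q_E(250 − 5(q_E + q_C)) − 7q_E − 3q_E².
∂π/∂q_E = 243 − 16q_E − 5q_C = 0, so q_E = 15.1875 − 0.3125q_C.
At q_C = 10: q_E = 15.1875 − 0.3125·10 = 12.0625.

12.0625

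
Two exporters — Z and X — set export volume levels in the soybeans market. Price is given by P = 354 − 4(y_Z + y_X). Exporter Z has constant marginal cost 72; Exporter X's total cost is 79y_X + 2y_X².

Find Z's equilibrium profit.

Exporter Z's profit: π = y_Z(354 − 4(y_Z + y_X)) − 72y_Z.
∂π/∂y_Z = 282 − 8y_Z − 4y_X = 0, so y_Z = 35.25 − 0.5y_X.
For X: ∂π/∂y_X = 275 − 12y_X − 4y_Z = 0 ⇒ y_X = 275/12 − (1/3)y_Z.
Substituting the second reaction function into the first: y_Z = 35.25 − 0.5(275/12 − (1/3)y_Z), which gives (5/6)y_Z = 571/24 ⇒ y_Z = 28.55.
Then y_X = 275/12 − (1/3)·28.55 = 13.4.
Price P = 354 − 4·41.95 = 186.2.
Z's profit: (186.2 − 72)·28.55 = 3260.41.

3260.41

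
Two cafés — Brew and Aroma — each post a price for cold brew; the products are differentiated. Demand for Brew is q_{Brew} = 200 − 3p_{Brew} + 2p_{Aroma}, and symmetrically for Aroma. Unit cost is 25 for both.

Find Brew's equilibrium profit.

Brew's profit: π = (p_{Brew} − 25)(200 − 3p_{Brew} + 2p_{Aroma}).
∂π/∂p_{Brew} = 275 − 6p_{Brew} + 2p_{Aroma} = 0 ⇒ p_{Brew} = 275/6 + (1/3)p_{Aroma}.
The game is symmetric, so in equilibrium p_{Aroma} = p_{Brew}: the reaction function gives (2/3)p_{Brew} = 275/6, hence p_{Brew} = 68.75.
q_{Brew} = 200 − 3·68.75 + 2·68.75 = 131.25.
Profit = (68.75 − 25)·131.25 = 5742.1875.

5742.1875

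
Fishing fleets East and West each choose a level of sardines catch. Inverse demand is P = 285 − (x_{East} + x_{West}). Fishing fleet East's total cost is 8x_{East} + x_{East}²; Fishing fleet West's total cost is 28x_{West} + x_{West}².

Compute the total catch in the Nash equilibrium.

106.8

Fishing fleet East's profit: π = x_{East}(285 − (x_{East} + x_{West})) − 8x_{East} − x_{East}².
∂π/∂x_{East} = 277 − 4x_{East} − x_{West} = 0, so x_{East} = 69.25 − 0.25x_{West}.
By the same steps for West: x_{West} = 64.25 − 0.25x_{East}.
Substituting the second reaction function into the first: x_{East} = 69.25 − 0.25(64.25 − 0.25x_{East}), which gives 0.9375x_{East} = 53.1875 ⇒ x_{East} = 851/15.
Then x_{West} = 64.25 − 0.25·(851/15) = 751/15.
Total catch: 851/15 + 751/15 = 106.8.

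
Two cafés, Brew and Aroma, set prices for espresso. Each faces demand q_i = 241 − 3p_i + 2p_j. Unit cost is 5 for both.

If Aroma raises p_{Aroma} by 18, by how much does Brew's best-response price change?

Brew's profit: π = (p_{Brew} − 5)(241 − 3p_{Brew} + 2p_{Aroma}).
∂π/∂p_{Brew} = 256 − 6p_{Brew} + 2p_{Aroma} = 0 ⇒ p_{Brew} = 128/3 + (1/3)p_{Aroma}.
The reaction-function slope is 1/3, so an 18-unit rise in p_{Aroma} moves p_{Brew} by 1/3 × 18 = 6. Brew's best response rises — the actions are strategic complements.

6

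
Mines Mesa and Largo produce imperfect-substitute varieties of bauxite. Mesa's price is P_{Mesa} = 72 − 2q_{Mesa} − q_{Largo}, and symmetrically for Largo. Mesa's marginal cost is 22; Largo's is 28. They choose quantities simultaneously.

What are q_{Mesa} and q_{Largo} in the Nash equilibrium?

Mine Mesa's profit: π = q_{Mesa}(72 − 2q_{Mesa} − q_{Largo}) − 22q_{Mesa}.
∂π/∂q_{Mesa} = 50 − 4q_{Mesa} − q_{Largo} = 0 ⇒ q_{Mesa} = 12.5 − 0.25q_{Largo}.
Similarly q_{Largo} = 11 − 0.25q_{Mesa}.
Plugging q_{Largo} into Mesa's best response: q_{Mesa} = 12.5 − 0.25(11 − 0.25q_{Mesa}) ⇒ 0.9375q_{Mesa} = 9.75, so q_{Mesa} = 10.4.
Then q_{Largo} = 11 − 0.25·10.4 = 8.4.

10.4, 8.4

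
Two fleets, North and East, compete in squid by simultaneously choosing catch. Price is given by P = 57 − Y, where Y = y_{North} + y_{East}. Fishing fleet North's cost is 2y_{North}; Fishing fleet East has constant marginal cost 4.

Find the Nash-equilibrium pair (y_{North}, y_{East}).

Fishing fleet North's profit: π = y_{North}(57 − (y_{North} + y_{East})) − 2y_{North}.
∂π/∂y_{North} = 55 − 2y_{North} − y_{East} = 0, so y_{North} = 27.5 − 0.5y_{East}.
By the same steps for East: y_{East} = 26.5 − 0.5y_{North}.
Plugging y_{East} into North's best response: y_{North} = 27.5 − 0.5(26.5 − 0.5y_{North}) ⇒ 0.75y_{North} = 14.25, so y_{North} = 19.
Then y_{East} = 26.5 − 0.5·19 = 17.

19, 17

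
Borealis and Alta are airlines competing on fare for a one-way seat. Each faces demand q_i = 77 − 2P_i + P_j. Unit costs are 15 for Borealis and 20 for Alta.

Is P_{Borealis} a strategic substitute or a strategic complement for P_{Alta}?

strategic complements

Borealis's profit: π = (P_{Borealis} − 15)(77 − 2P_{Borealis} + P_{Alta}).
∂π/∂P_{Borealis} = 107 − 4P_{Borealis} + P_{Alta} = 0 ⇒ P_{Borealis} = 26.75 + 0.25P_{Alta}.
The best-response slope dP_{Borealis}/dP_{Alta} = 0.25 > 0: the reaction function is upward-sloping, so the choices are strategic complements.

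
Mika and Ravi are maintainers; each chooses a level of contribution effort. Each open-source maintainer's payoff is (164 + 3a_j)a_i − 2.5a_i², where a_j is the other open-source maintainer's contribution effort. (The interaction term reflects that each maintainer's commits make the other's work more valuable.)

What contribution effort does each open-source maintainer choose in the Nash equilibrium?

Mika's payoff is (164 + 3a_R)a_M − 2.5a_M².
∂π/∂a_M = 164 + 3a_R − 5a_M = 0, so a_M = 32.8 + 0.6a_R.
Setting a_M = a_R in the reaction function: a_M = 32.8 + 0.6a_M, so a_M = 32.8 / 0.4 = 82.

82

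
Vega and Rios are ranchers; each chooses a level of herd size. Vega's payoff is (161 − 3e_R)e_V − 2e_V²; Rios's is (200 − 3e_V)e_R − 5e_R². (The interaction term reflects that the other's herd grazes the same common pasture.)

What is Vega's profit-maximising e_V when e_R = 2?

Expanding Vega's payoff: 161e_V − 3e_Re_V − 2e_V².
∂π/∂e_V = 161 − 3e_R − 4e_V = 0, so e_V = 40.25 − 0.75e_R.
At e_R = 2: e_V = 40.25 − 0.75·2 = 38.75.

38.75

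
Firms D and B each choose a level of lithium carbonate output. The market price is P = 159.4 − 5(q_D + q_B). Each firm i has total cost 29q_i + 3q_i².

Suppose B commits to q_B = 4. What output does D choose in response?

6.9

Firm D's profit: π = q_D(159.4 − 5(q_D + q_B)) − 29q_D − 3q_D².
∂π/∂q_D = 130.4 − 16q_D − 5q_B = 0, so q_D = 8.15 − 0.3125q_B.
At q_B = 4: q_D = 8.15 − 0.3125·4 = 6.9.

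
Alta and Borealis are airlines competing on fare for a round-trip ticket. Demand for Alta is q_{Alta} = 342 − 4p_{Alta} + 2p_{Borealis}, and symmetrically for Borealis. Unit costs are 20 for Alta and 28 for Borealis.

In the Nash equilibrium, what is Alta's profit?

10567.84

Alta's profit: π = (p_{Alta} − 20)(342 − 4p_{Alta} + 2p_{Borealis}).
∂π/∂p_{Alta} = 422 − 8p_{Alta} + 2p_{Borealis} = 0 ⇒ p_{Alta} = 52.75 + 0.25p_{Borealis}.
Similarly p_{Borealis} = 56.75 + 0.25p_{Alta}.
Plugging p_{Borealis} into Alta's best response: p_{Alta} = 52.75 + 0.25(56.75 + 0.25p_{Alta}) ⇒ 0.9375p_{Alta} = 66.9375, so p_{Alta} = 71.4.
Then p_{Borealis} = 56.75 + 0.25·71.4 = 74.6.
q_{Alta} = 342 − 4·71.4 + 2·74.6 = 205.6.
Profit = (71.4 − 20)·205.6 = 10567.84.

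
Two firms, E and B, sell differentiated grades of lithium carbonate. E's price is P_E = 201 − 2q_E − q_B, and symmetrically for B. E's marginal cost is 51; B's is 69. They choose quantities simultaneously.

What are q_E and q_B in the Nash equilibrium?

31.2, 25.2

Firm E's profit: π = q_E(201 − 2q_E − q_B) − 51q_E.
∂π/∂q_E = 150 − 4q_E − q_B = 0 ⇒ q_E = 37.5 − 0.25q_B.
Similarly q_B = 33 − 0.25q_E.
Substituting the second reaction function into the first: q_E = 37.5 − 0.25(33 − 0.25q_E), which gives 0.9375q_E = 29.25 ⇒ q_E = 31.2.
Then q_B = 33 − 0.25·31.2 = 25.2.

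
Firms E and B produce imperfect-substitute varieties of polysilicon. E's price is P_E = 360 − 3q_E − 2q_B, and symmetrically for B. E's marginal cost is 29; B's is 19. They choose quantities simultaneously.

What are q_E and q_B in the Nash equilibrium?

Firm E's profit: π = q_E(360 − 3q_E − 2q_B) − 29q_E.
∂π/∂q_E = 331 − 6q_E − 2q_B = 0 ⇒ q_E = 331/6 − (1/3)q_B.
Similarly q_B = 341/6 − (1/3)q_E.
Plugging q_B into E's best response: q_E = 331/6 − (1/3)(341/6 − (1/3)q_E) ⇒ (8/9)q_E = 326/9, so q_E = 40.75.
Then q_B = 341/6 − (1/3)·40.75 = 43.25.

40.75, 43.25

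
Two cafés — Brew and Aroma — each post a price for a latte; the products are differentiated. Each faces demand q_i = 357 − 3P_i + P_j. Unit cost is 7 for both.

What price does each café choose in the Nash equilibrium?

Brew's profit: π = (P_{Brew} − 7)(357 − 3P_{Brew} + P_{Aroma}).
∂π/∂P_{Brew} = 378 − 6P_{Brew} + P_{Aroma} = 0 ⇒ P_{Brew} = 63 + (1/6)P_{Aroma}.
Setting P_{Brew} = P_{Aroma} in the reaction function: P_{Brew} = 63 + (1/6)P_{Brew}, so P_{Brew} = 63 / (5/6) = 75.6.

75.6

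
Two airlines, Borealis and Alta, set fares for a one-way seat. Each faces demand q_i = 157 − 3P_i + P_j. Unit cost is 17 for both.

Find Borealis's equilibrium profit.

Borealis's profit: π = (P_{Borealis} − 17)(157 − 3P_{Borealis} + P_{Alta}).
∂π/∂P_{Borealis} = 208 − 6P_{Borealis} + P_{Alta} = 0 ⇒ P_{Borealis} = 104/3 + (1/6)P_{Alta}.
Setting P_{Borealis} = P_{Alta} in the reaction function: P_{Borealis} = 104/3 + (1/6)P_{Borealis}, so P_{Borealis} = (104/3) / (5/6) = 41.6.
q_{Borealis} = 157 − 3·41.6 + 41.6 = 73.8.
Profit = (41.6 − 17)·73.8 = 1815.48.

1815.48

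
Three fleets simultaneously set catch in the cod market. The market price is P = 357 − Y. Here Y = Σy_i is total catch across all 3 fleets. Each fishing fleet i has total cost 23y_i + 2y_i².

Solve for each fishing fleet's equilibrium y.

A representative fishing fleet's profit is π_i = y_i(357 − Y) − 23y_i − 2y_i², with Y = y_i + Σ_{j≠i} y_j.
First-order condition: 334 − 6y_i − Σ_{j≠i} y_j = 0.
Imposing symmetry (y_j = y for all j) turns Σ_{j≠i} y_j into 2y, so 334 = 8y and y = 41.75.

41.75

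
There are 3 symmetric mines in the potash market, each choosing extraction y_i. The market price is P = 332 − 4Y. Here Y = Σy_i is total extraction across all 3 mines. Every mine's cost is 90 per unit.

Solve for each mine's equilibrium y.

A representative mine's profit is π_i = y_i(332 − 4Y) − 90y_i, with Y = y_i + Σ_{j≠i} y_j.
First-order condition: 242 − 8y_i − 4Σ_{j≠i} y_j = 0.
With identical mines, set every y_j = y: then 242 − 8y − 8y = 0, i.e. y = 242/16 = 15.125.

15.125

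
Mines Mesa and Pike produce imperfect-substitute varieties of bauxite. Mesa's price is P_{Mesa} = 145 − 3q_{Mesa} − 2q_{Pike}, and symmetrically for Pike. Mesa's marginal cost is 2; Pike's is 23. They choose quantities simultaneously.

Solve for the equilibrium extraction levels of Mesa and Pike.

19.1875, 13.9375

Mine Mesa's profit: π = q_{Mesa}(145 − 3q_{Mesa} − 2q_{Pike}) − 2q_{Mesa}.
∂π/∂q_{Mesa} = 143 − 6q_{Mesa} − 2q_{Pike} = 0 ⇒ q_{Mesa} = 143/6 − (1/3)q_{Pike}.
Similarly q_{Pike} = 61/3 − (1/3)q_{Mesa}.
Plugging q_{Pike} into Mesa's best response: q_{Mesa} = 143/6 − (1/3)(61/3 − (1/3)q_{Mesa}) ⇒ (8/9)q_{Mesa} = 307/18, so q_{Mesa} = 19.1875.
Then q_{Pike} = 61/3 − (1/3)·19.1875 = 13.9375.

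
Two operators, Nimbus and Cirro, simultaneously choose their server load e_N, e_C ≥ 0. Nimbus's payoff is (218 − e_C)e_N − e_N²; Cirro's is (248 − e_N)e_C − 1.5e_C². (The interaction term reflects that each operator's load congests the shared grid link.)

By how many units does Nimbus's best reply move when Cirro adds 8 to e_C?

Expanding Nimbus's payoff: 218e_N − e_Ce_N − e_N².
∂π/∂e_N = 218 − e_C − 2e_N = 0, so e_N = 109 − 0.5e_C.
The reaction-function slope is −0.5, so an 8-unit rise in e_C moves e_N by −0.5 × 8 = −4. Nimbus's best response falls — the actions are strategic substitutes.

-4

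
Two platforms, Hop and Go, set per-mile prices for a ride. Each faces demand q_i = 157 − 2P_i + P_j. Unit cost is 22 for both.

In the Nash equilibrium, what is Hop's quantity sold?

Hop's profit: π = (P_{Hop} − 22)(157 − 2P_{Hop} + P_{Go}).
∂π/∂P_{Hop} = 201 − 4P_{Hop} + P_{Go} = 0 ⇒ P_{Hop} = 50.25 + 0.25P_{Go}.
The game is symmetric, so in equilibrium P_{Go} = P_{Hop}: the reaction function gives 0.75P_{Hop} = 50.25, hence P_{Hop} = 67.
q_{Hop} = 157 − 2·67 + 67 = 90.

90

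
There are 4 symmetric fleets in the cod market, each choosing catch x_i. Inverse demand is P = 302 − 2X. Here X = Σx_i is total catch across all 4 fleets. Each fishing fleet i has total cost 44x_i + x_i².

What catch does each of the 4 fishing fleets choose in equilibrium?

A representative fishing fleet's profit is π_i = x_i(302 − 2X) − 44x_i − x_i², with X = x_i + Σ_{j≠i} x_j.
First-order condition: 258 − 6x_i − 2Σ_{j≠i} x_j = 0.
In a symmetric equilibrium every fishing fleet chooses the same x, so Σ_{j≠i} x_j = 3x. The condition becomes 258 − 12x = 0, giving x = 258/12 = 21.5.

21.5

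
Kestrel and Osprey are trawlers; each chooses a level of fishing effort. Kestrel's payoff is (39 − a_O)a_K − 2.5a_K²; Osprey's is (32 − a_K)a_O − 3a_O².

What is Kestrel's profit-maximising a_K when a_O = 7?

Expanding Kestrel's payoff: 39a_K − a_Oa_K − 2.5a_K².
∂π/∂a_K = 39 − a_O − 5a_K = 0, so a_K = 7.8 − 0.2a_O.
At a_O = 7: a_K = 7.8 − 0.2·7 = 6.4.

6.4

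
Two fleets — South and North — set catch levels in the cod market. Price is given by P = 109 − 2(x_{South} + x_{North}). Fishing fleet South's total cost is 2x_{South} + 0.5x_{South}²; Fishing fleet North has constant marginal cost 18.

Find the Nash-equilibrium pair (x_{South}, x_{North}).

Fishing fleet South's profit: π = x_{South}(109 − 2(x_{South} + x_{North})) − 2x_{South} − 0.5x_{South}².
∂π/∂x_{South} = 107 − 5x_{South} − 2x_{North} = 0, so x_{South} = 21.4 − 0.4x_{North}.
For North: ∂π/∂x_{North} = 91 − 4x_{North} − 2x_{South} = 0 ⇒ x_{North} = 22.75 − 0.5x_{South}.
Substituting the second reaction function into the first: x_{South} = 21.4 − 0.4(22.75 − 0.5x_{South}), which gives 0.8x_{South} = 12.3 ⇒ x_{South} = 15.375.
Then x_{North} = 22.75 − 0.5·15.375 = 15.0625.

15.375, 15.0625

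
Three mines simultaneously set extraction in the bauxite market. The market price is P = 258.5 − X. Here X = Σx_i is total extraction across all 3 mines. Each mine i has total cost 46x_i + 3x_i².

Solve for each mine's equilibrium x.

21.25

A representative mine's profit is π_i = x_i(258.5 − X) − 46x_i − 3x_i², with X = x_i + Σ_{j≠i} x_j.
First-order condition: 212.5 − 8x_i − Σ_{j≠i} x_j = 0.
With identical mines, set every x_j = x: then 212.5 − 8x − 2x = 0, i.e. x = 212.5/10 = 21.25.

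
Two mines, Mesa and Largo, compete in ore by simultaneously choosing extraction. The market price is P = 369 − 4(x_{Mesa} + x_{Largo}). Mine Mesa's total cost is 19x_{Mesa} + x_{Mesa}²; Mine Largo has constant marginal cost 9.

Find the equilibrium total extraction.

55.625

Mine Mesa's profit: π = x_{Mesa}(369 − 4(x_{Mesa} + x_{Largo})) − 19x_{Mesa} − x_{Mesa}².
∂π/∂x_{Mesa} = 350 − 10x_{Mesa} − 4x_{Largo} = 0, so x_{Mesa} = 35 − 0.4x_{Largo}.
For Largo: ∂π/∂x_{Largo} = 360 − 8x_{Largo} − 4x_{Mesa} = 0 ⇒ x_{Largo} = 45 − 0.5x_{Mesa}.
Substituting the second reaction function into the first: x_{Mesa} = 35 − 0.4(45 − 0.5x_{Mesa}), which gives 0.8x_{Mesa} = 17 ⇒ x_{Mesa} = 21.25.
Then x_{Largo} = 45 − 0.5·21.25 = 34.375.
Total extraction: 21.25 + 34.375 = 55.625.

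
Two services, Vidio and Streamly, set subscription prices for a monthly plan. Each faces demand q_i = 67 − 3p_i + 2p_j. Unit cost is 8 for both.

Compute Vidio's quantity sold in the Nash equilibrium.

44.25

Vidio's profit: π = (p_{Vidio} − 8)(67 − 3p_{Vidio} + 2p_{Streamly}).
∂π/∂p_{Vidio} = 91 − 6p_{Vidio} + 2p_{Streamly} = 0 ⇒ p_{Vidio} = 91/6 + (1/3)p_{Streamly}.
Setting p_{Vidio} = p_{Streamly} in the reaction function: p_{Vidio} = 91/6 + (1/3)p_{Vidio}, so p_{Vidio} = (91/6) / (2/3) = 22.75.
q_{Vidio} = 67 − 3·22.75 + 2·22.75 = 44.25.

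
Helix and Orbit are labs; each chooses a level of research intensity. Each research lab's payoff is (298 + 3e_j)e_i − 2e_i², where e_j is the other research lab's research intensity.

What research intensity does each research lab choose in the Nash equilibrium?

Helix's payoff is (298 + 3e_O)e_H − 2e_H².
∂π/∂e_H = 298 + 3e_O − 4e_H = 0, so e_H = 74.5 + 0.75e_O.
Setting e_H = e_O in the reaction function: e_H = 74.5 + 0.75e_H, so e_H = 74.5 / 0.25 = 298.

298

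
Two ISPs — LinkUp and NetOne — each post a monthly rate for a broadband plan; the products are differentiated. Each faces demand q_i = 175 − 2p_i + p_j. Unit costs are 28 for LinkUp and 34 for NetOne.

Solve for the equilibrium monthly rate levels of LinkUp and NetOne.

LinkUp's profit: π = (p_{LinkUp} − 28)(175 − 2p_{LinkUp} + p_{NetOne}).
∂π/∂p_{LinkUp} = 231 − 4p_{LinkUp} + p_{NetOne} = 0 ⇒ p_{LinkUp} = 57.75 + 0.25p_{NetOne}.
Similarly p_{NetOne} = 60.75 + 0.25p_{LinkUp}.
Substituting the second reaction function into the first: p_{LinkUp} = 57.75 + 0.25(60.75 + 0.25p_{LinkUp}), which gives 0.9375p_{LinkUp} = 72.9375 ⇒ p_{LinkUp} = 77.8.
Then p_{NetOne} = 60.75 + 0.25·77.8 = 80.2.

77.8, 80.2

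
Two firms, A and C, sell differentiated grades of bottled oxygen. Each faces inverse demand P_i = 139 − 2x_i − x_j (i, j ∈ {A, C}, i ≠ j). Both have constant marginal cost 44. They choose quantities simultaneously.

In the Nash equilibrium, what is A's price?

82

Firm A's profit: π = x_A(139 − 2x_A − x_C) − 44x_A.
∂π/∂x_A = 95 − 4x_A − x_C = 0 ⇒ x_A = 23.75 − 0.25x_C.
The game is symmetric, so in equilibrium x_C = x_A: the reaction function gives 1.25x_A = 23.75, hence x_A = 19.
P_A = 139 − 2·19 − 19 = 82.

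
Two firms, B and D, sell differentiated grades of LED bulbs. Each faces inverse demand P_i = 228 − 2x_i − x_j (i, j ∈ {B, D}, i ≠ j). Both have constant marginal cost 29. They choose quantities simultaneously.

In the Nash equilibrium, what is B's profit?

Firm B's profit: π = x_B(228 − 2x_B − x_D) − 29x_B.
∂π/∂x_B = 199 − 4x_B − x_D = 0 ⇒ x_B = 49.75 − 0.25x_D.
The game is symmetric, so in equilibrium x_D = x_B: the reaction function gives 1.25x_B = 49.75, hence x_B = 39.8.
P_B = 228 − 2·39.8 − 39.8 = 108.6.
Profit = (108.6 − 29)·39.8 = 3168.08.

3168.08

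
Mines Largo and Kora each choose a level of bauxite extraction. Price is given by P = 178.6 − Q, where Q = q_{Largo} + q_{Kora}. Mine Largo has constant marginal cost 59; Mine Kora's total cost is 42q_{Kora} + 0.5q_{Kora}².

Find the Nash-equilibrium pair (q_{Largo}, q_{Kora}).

Mine Largo's profit: π = q_{Largo}(178.6 − (q_{Largo} + q_{Kora})) − 59q_{Largo}.
∂π/∂q_{Largo} = 119.6 − 2q_{Largo} − q_{Kora} = 0, so q_{Largo} = 59.8 − 0.5q_{Kora}.
For Kora: ∂π/∂q_{Kora} = 136.6 − 3q_{Kora} − q_{Largo} = 0 ⇒ q_{Kora} = 683/15 − (1/3)q_{Largo}.
Substituting the second reaction function into the first: q_{Largo} = 59.8 − 0.5(683/15 − (1/3)q_{Largo}), which gives (5/6)q_{Largo} = 1111/30 ⇒ q_{Largo} = 44.44.
Then q_{Kora} = 683/15 − (1/3)·44.44 = 30.72.

44.44, 30.72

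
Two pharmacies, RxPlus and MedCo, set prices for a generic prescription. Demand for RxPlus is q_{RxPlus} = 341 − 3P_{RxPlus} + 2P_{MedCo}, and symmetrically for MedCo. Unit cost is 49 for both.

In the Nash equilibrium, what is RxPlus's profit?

RxPlus's profit: π = (P_{RxPlus} − 49)(341 − 3P_{RxPlus} + 2P_{MedCo}).
∂π/∂P_{RxPlus} = 488 − 6P_{RxPlus} + 2P_{MedCo} = 0 ⇒ P_{RxPlus} = 244/3 + (1/3)P_{MedCo}.
The game is symmetric, so in equilibrium P_{MedCo} = P_{RxPlus}: the reaction function gives (2/3)P_{RxPlus} = 244/3, hence P_{RxPlus} = 122.
q_{RxPlus} = 341 − 3·122 + 2·122 = 219.
Profit = (122 − 49)·219 = 15987.

15987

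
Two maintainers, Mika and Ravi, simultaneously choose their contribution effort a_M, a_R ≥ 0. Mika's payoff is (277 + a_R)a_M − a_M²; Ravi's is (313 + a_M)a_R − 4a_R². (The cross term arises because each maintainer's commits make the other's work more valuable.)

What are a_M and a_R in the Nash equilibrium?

Expanding Mika's payoff: 277a_M + a_Ra_M − a_M².
∂π/∂a_M = 277 + a_R − 2a_M = 0, so a_M = 138.5 + 0.5a_R.
Likewise for Ravi: a_R = 39.125 + 0.125a_M.
Solving the two reaction functions simultaneously: (1 − (0.5)(0.125))a_M = 138.5 + 0.5·39.125, so 0.9375a_M = 158.0625 and a_M = 168.6.
Then a_R = 39.125 + 0.125·168.6 = 60.2.

168.6, 60.2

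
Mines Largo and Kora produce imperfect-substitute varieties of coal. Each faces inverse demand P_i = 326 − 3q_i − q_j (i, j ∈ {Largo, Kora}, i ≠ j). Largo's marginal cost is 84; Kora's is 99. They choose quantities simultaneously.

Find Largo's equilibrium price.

189

Mine Largo's profit: π = q_{Largo}(326 − 3q_{Largo} − q_{Kora}) − 84q_{Largo}.
∂π/∂q_{Largo} = 242 − 6q_{Largo} − q_{Kora} = 0 ⇒ q_{Largo} = 121/3 − (1/6)q_{Kora}.
Similarly q_{Kora} = 227/6 − (1/6)q_{Largo}.
Plugging q_{Kora} into Largo's best response: q_{Largo} = 121/3 − (1/6)(227/6 − (1/6)q_{Largo}) ⇒ (35/36)q_{Largo} = 1225/36, so q_{Largo} = 35.
Then q_{Kora} = 227/6 − (1/6)·35 = 32.
P_{Largo} = 326 − 3·35 − 32 = 189.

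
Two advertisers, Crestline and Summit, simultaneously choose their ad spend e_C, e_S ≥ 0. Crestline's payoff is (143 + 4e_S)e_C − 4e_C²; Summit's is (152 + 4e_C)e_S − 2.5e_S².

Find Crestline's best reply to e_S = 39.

Expanding Crestline's payoff: 143e_C + 4e_Se_C − 4e_C².
∂π/∂e_C = 143 + 4e_S − 8e_C = 0, so e_C = 17.875 + 0.5e_S.
At e_S = 39: e_C = 17.875 + 0.5·39 = 37.375.

37.375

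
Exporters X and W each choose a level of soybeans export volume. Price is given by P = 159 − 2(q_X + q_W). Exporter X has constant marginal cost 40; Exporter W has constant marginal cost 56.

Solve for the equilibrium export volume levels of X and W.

Exporter X's profit: π = q_X(159 − 2(q_X + q_W)) − 40q_X.
∂π/∂q_X = 119 − 4q_X − 2q_W = 0, so q_X = 29.75 − 0.5q_W.
By the same steps for W: q_W = 25.75 − 0.5q_X.
Substituting the second reaction function into the first: q_X = 29.75 − 0.5(25.75 − 0.5q_X), which gives 0.75q_X = 16.875 ⇒ q_X = 22.5.
Then q_W = 25.75 − 0.5·22.5 = 14.5.

22.5, 14.5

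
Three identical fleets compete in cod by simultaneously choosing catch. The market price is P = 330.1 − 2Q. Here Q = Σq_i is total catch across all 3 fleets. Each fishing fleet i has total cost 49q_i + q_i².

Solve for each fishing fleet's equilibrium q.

28.11

A representative fishing fleet's profit is π_i = q_i(330.1 − 2Q) − 49q_i − q_i², with Q = q_i + Σ_{j≠i} q_j.
First-order condition: 281.1 − 6q_i − 2Σ_{j≠i} q_j = 0.
With identical fishing fleets, set every q_j = q: then 281.1 − 6q − 4q = 0, i.e. q = 281.1/10 = 28.11.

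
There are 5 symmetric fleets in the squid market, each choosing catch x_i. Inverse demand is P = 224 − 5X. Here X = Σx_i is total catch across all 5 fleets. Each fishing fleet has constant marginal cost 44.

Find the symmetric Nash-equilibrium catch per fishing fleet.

6

A representative fishing fleet's profit is π_i = x_i(224 − 5X) − 44x_i, with X = x_i + Σ_{j≠i} x_j.
First-order condition: 180 − 10x_i − 5Σ_{j≠i} x_j = 0.
Imposing symmetry (x_j = x for all j) turns Σ_{j≠i} x_j into 4x, so 180 = 30x and x = 6.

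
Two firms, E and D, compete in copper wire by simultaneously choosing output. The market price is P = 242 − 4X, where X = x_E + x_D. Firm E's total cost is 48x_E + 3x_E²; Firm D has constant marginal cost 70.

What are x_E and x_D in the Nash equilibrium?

9, 17

Firm E's profit: π = x_E(242 − 4(x_E + x_D)) − 48x_E − 3x_E².
∂π/∂x_E = 194 − 14x_E − 4x_D = 0, so x_E = 97/7 − (2/7)x_D.
For D: ∂π/∂x_D = 172 − 8x_D − 4x_E = 0 ⇒ x_D = 21.5 − 0.5x_E.
Plugging x_D into E's best response: x_E = 97/7 − (2/7)(21.5 − 0.5x_E) ⇒ (6/7)x_E = 54/7, so x_E = 9.
Then x_D = 21.5 − 0.5·9 = 17.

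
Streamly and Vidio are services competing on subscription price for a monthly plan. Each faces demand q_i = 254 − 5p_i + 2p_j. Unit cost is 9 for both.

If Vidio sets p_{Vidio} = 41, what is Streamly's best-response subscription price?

38.1

Streamly's profit: π = (p_{Streamly} − 9)(254 − 5p_{Streamly} + 2p_{Vidio}).
∂π/∂p_{Streamly} = 299 − 10p_{Streamly} + 2p_{Vidio} = 0 ⇒ p_{Streamly} = 29.9 + 0.2p_{Vidio}.
At p_{Vidio} = 41: p_{Streamly} = 29.9 + 0.2·41 = 38.1.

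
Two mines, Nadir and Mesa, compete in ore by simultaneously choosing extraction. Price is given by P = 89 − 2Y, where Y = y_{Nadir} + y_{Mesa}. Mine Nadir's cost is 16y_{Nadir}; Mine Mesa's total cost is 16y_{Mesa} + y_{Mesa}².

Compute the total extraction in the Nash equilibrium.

Mine Nadir's profit: π = y_{Nadir}(89 − 2(y_{Nadir} + y_{Mesa})) − 16y_{Nadir}.
∂π/∂y_{Nadir} = 73 − 4y_{Nadir} − 2y_{Mesa} = 0, so y_{Nadir} = 18.25 − 0.5y_{Mesa}.
For Mesa: ∂π/∂y_{Mesa} = 73 − 6y_{Mesa} − 2y_{Nadir} = 0 ⇒ y_{Mesa} = 73/6 − (1/3)y_{Nadir}.
Plugging y_{Mesa} into Nadir's best response: y_{Nadir} = 18.25 − 0.5(73/6 − (1/3)y_{Nadir}) ⇒ (5/6)y_{Nadir} = 73/6, so y_{Nadir} = 14.6.
Then y_{Mesa} = 73/6 − (1/3)·14.6 = 7.3.
Total extraction: 14.6 + 7.3 = 21.9.

21.9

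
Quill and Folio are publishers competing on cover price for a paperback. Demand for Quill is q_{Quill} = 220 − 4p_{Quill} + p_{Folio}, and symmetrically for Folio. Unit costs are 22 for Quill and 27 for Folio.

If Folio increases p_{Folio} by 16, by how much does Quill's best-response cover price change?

2

Quill's profit: π = (p_{Quill} − 22)(220 − 4p_{Quill} + p_{Folio}).
∂π/∂p_{Quill} = 308 − 8p_{Quill} + p_{Folio} = 0 ⇒ p_{Quill} = 38.5 + 0.125p_{Folio}.
The reaction-function slope is 0.125, so a 16-unit rise in p_{Folio} moves p_{Quill} by 0.125 × 16 = 2. Quill's best response rises — the actions are strategic complements.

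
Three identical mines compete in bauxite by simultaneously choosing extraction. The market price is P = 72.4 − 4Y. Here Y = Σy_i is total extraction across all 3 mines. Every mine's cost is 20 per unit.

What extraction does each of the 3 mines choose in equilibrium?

3.275

A representative mine's profit is π_i = y_i(72.4 − 4Y) − 20y_i, with Y = y_i + Σ_{j≠i} y_j.
First-order condition: 52.4 − 8y_i − 4Σ_{j≠i} y_j = 0.
Imposing symmetry (y_j = y for all j) turns Σ_{j≠i} y_j into 2y, so 52.4 = 16y and y = 3.275.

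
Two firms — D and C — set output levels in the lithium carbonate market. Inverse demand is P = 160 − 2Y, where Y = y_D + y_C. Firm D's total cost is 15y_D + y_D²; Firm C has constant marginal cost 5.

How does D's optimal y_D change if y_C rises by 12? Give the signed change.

Firm D's profit: π = y_D(160 − 2(y_D + y_C)) − 15y_D − y_D².
∂π/∂y_D = 145 − 6y_D − 2y_C = 0, so y_D = 145/6 − (1/3)y_C.
The reaction-function slope is −1/3, so a 12-unit rise in y_C moves y_D by −1/3 × 12 = −4. D's best response falls — the actions are strategic substitutes.

-4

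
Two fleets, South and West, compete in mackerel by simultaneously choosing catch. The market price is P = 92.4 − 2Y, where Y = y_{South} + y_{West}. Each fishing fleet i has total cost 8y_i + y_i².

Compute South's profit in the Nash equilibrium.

Fishing fleet South's profit: π = y_{South}(92.4 − 2(y_{South} + y_{West})) − 8y_{South} − y_{South}².
∂π/∂y_{South} = 84.4 − 6y_{South} − 2y_{West} = 0, so y_{South} = 211/15 − (1/3)y_{West}.
The game is symmetric, so in equilibrium y_{West} = y_{South}: the reaction function gives (4/3)y_{South} = 211/15, hence y_{South} = 10.55.
Price P = 92.4 − 2·21.1 = 50.2.
South's profit: (50.2 − 8)·10.55 − (10.55)² = 333.9075.

333.9075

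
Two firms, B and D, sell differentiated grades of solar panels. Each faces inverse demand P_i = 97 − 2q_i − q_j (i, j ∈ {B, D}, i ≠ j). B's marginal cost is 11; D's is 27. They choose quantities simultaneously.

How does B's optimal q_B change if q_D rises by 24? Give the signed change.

Firm B's profit: π = q_B(97 − 2q_B − q_D) − 11q_B.
∂π/∂q_B = 86 − 4q_B − q_D = 0 ⇒ q_B = 21.5 − 0.25q_D.
The reaction-function slope is −0.25, so a 24-unit rise in q_D moves q_B by −0.25 × 24 = −6. B's best response falls — the actions are strategic substitutes.

-6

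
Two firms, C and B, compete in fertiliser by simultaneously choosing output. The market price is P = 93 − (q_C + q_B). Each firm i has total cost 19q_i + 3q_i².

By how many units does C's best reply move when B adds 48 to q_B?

Firm C's profit: π = q_C(93 − (q_C + q_B)) − 19q_C − 3q_C².
∂π/∂q_C = 74 − 8q_C − q_B = 0, so q_C = 9.25 − 0.125q_B.
The reaction-function slope is −0.125, so a 48-unit rise in q_B moves q_C by −0.125 × 48 = −6. C's best response falls — the actions are strategic substitutes.

-6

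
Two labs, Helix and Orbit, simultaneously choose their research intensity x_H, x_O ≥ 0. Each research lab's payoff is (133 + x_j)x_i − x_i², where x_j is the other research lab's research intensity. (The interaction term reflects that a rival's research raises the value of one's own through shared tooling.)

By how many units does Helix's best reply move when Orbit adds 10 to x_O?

Helix's payoff is (133 + x_O)x_H − x_H².
∂π/∂x_H = 133 + x_O − 2x_H = 0, so x_H = 66.5 + 0.5x_O.
The reaction-function slope is 0.5, so a 10-unit rise in x_O moves x_H by 0.5 × 10 = 5. Helix's best response rises — the actions are strategic complements.

5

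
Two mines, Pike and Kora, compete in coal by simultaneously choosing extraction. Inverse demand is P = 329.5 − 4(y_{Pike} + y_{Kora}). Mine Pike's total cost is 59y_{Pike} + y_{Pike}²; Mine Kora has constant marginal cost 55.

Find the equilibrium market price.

158.9375

Mine Pike's profit: π = y_{Pike}(329.5 − 4(y_{Pike} + y_{Kora})) − 59y_{Pike} − y_{Pike}².
∂π/∂y_{Pike} = 270.5 − 10y_{Pike} − 4y_{Kora} = 0, so y_{Pike} = 27.05 − 0.4y_{Kora}.
For Kora: ∂π/∂y_{Kora} = 274.5 − 8y_{Kora} − 4y_{Pike} = 0 ⇒ y_{Kora} = 34.3125 − 0.5y_{Pike}.
Substituting the second reaction function into the first: y_{Pike} = 27.05 − 0.4(34.3125 − 0.5y_{Pike}), which gives 0.8y_{Pike} = 13.325 ⇒ y_{Pike} = 533/32.
Then y_{Kora} = 34.3125 − 0.5·(533/32) = 1663/64.
Equilibrium price: P = 329.5 − 4·(2729/64) = 158.9375.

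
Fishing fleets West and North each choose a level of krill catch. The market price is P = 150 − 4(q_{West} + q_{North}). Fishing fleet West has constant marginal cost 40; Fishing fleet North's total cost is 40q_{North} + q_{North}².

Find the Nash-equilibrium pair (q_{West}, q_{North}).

Fishing fleet West's profit: π = q_{West}(150 − 4(q_{West} + q_{North})) − 40q_{West}.
∂π/∂q_{West} = 110 − 8q_{West} − 4q_{North} = 0, so q_{West} = 13.75 − 0.5q_{North}.
For North: ∂π/∂q_{North} = 110 − 10q_{North} − 4q_{West} = 0 ⇒ q_{North} = 11 − 0.4q_{West}.
Solving the two reaction functions simultaneously: (1 − (−0.5)(−0.4))q_{West} = 13.75 − 0.5·11, so 0.8q_{West} = 8.25 and q_{West} = 10.3125.
Then q_{North} = 11 − 0.4·10.3125 = 6.875.

10.3125, 6.875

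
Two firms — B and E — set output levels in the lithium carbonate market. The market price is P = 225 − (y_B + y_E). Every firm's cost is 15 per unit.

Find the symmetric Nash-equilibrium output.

Firm B's profit: π = y_B(225 − (y_B + y_E)) − 15y_B.
∂π/∂y_B = 210 − 2y_B − y_E = 0, so y_B = 105 − 0.5y_E.
Setting y_B = y_E in the reaction function: y_B = 105 − 0.5y_B, so y_B = 105 / 1.5 = 70.

70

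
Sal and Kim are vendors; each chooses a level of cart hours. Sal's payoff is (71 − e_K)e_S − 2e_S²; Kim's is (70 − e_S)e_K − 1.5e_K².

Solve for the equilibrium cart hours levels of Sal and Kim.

13, 19

Expanding Sal's payoff: 71e_S − e_Ke_S − 2e_S².
∂π/∂e_S = 71 − e_K − 4e_S = 0, so e_S = 17.75 − 0.25e_K.
Likewise for Kim: e_K = 70/3 − (1/3)e_S.
Substituting the second reaction function into the first: e_S = 17.75 − 0.25(70/3 − (1/3)e_S), which gives (11/12)e_S = 143/12 ⇒ e_S = 13.
Then e_K = 70/3 − (1/3)·13 = 19.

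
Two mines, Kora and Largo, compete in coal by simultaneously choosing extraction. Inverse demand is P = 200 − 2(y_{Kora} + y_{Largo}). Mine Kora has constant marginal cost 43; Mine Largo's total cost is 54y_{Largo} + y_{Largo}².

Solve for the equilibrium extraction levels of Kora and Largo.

Mine Kora's profit: π = y_{Kora}(200 − 2(y_{Kora} + y_{Largo})) − 43y_{Kora}.
∂π/∂y_{Kora} = 157 − 4y_{Kora} − 2y_{Largo} = 0, so y_{Kora} = 39.25 − 0.5y_{Largo}.
For Largo: ∂π/∂y_{Largo} = 146 − 6y_{Largo} − 2y_{Kora} = 0 ⇒ y_{Largo} = 73/3 − (1/3)y_{Kora}.
Substituting the second reaction function into the first: y_{Kora} = 39.25 − 0.5(73/3 − (1/3)y_{Kora}), which gives (5/6)y_{Kora} = 325/12 ⇒ y_{Kora} = 32.5.
Then y_{Largo} = 73/3 − (1/3)·32.5 = 13.5.

32.5, 13.5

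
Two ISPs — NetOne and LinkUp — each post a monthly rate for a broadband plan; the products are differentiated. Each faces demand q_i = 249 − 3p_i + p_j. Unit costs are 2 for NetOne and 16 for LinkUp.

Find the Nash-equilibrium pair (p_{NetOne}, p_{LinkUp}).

NetOne's profit: π = (p_{NetOne} − 2)(249 − 3p_{NetOne} + p_{LinkUp}).
∂π/∂p_{NetOne} = 255 − 6p_{NetOne} + p_{LinkUp} = 0 ⇒ p_{NetOne} = 42.5 + (1/6)p_{LinkUp}.
Similarly p_{LinkUp} = 49.5 + (1/6)p_{NetOne}.
Substituting the second reaction function into the first: p_{NetOne} = 42.5 + (1/6)(49.5 + (1/6)p_{NetOne}), which gives (35/36)p_{NetOne} = 50.75 ⇒ p_{NetOne} = 52.2.
Then p_{LinkUp} = 49.5 + (1/6)·52.2 = 58.2.

52.2, 58.2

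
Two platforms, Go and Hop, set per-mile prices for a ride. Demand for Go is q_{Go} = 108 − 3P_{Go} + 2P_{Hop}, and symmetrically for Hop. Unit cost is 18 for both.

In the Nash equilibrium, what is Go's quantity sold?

Go's profit: π = (P_{Go} − 18)(108 − 3P_{Go} + 2P_{Hop}).
∂π/∂P_{Go} = 162 − 6P_{Go} + 2P_{Hop} = 0 ⇒ P_{Go} = 27 + (1/3)P_{Hop}.
By symmetry P_{Hop} = P_{Go}; substituting into the reaction function, (2/3)P_{Go} = 27 and P_{Go} = 40.5.
q_{Go} = 108 − 3·40.5 + 2·40.5 = 67.5.

67.5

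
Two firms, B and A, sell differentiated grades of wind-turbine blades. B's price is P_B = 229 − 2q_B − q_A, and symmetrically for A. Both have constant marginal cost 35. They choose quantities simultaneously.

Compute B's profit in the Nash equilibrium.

Firm B's profit: π = q_B(229 − 2q_B − q_A) − 35q_B.
∂π/∂q_B = 194 − 4q_B − q_A = 0 ⇒ q_B = 48.5 − 0.25q_A.
Setting q_B = q_A in the reaction function: q_B = 48.5 − 0.25q_B, so q_B = 48.5 / 1.25 = 38.8.
P_B = 229 − 2·38.8 − 38.8 = 112.6.
Profit = (112.6 − 35)·38.8 = 3010.88.

3010.88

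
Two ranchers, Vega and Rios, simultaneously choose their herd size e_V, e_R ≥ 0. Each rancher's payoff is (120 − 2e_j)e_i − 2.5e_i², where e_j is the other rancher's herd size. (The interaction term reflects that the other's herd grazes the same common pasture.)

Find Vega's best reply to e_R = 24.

14.4

Vega's payoff is (120 − 2e_R)e_V − 2.5e_V².
∂π/∂e_V = 120 − 2e_R − 5e_V = 0, so e_V = 24 − 0.4e_R.
At e_R = 24: e_V = 24 − 0.4·24 = 14.4.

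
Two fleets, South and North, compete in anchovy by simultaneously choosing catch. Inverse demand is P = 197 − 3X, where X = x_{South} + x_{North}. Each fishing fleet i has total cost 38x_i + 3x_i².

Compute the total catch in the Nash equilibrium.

Fishing fleet South's profit: π = x_{South}(197 − 3(x_{South} + x_{North})) − 38x_{South} − 3x_{South}².
∂π/∂x_{South} = 159 − 12x_{South} − 3x_{North} = 0, so x_{South} = 13.25 − 0.25x_{North}.
By symmetry x_{North} = x_{South}; substituting into the reaction function, 1.25x_{South} = 13.25 and x_{South} = 10.6.
Total catch: 10.6 + 10.6 = 21.2.

21.2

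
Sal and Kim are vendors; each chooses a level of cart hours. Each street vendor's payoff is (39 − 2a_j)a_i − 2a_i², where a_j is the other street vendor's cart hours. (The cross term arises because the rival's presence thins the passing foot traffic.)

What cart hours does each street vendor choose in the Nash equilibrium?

6.5

Sal's payoff is (39 − 2a_K)a_S − 2a_S².
∂π/∂a_S = 39 − 2a_K − 4a_S = 0, so a_S = 9.75 − 0.5a_K.
By symmetry a_K = a_S; substituting into the reaction function, 1.5a_S = 9.75 and a_S = 6.5.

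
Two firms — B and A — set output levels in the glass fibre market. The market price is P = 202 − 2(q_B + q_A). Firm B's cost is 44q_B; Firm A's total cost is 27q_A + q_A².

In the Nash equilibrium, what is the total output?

49.1

Firm B's profit: π = q_B(202 − 2(q_B + q_A)) − 44q_B.
∂π/∂q_B = 158 − 4q_B − 2q_A = 0, so q_B = 39.5 − 0.5q_A.
For A: ∂π/∂q_A = 175 − 6q_A − 2q_B = 0 ⇒ q_A = 175/6 − (1/3)q_B.
Substituting the second reaction function into the first: q_B = 39.5 − 0.5(175/6 − (1/3)q_B), which gives (5/6)q_B = 299/12 ⇒ q_B = 29.9.
Then q_A = 175/6 − (1/3)·29.9 = 19.2.
Total output: 29.9 + 19.2 = 49.1.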